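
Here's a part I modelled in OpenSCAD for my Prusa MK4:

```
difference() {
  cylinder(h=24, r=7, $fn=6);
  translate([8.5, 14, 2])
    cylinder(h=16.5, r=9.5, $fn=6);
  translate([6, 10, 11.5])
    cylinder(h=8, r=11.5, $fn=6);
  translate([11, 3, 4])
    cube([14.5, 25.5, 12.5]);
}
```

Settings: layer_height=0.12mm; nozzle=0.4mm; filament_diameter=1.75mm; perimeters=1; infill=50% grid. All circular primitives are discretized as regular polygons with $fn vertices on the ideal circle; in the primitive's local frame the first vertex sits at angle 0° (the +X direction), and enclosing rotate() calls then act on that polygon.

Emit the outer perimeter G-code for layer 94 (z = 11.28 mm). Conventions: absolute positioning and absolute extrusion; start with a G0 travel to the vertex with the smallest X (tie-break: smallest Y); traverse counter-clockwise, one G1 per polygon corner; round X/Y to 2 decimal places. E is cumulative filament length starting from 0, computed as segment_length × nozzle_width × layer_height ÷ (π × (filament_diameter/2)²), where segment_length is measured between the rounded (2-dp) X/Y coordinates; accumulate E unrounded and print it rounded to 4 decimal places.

G0 X-7.00 Y0.00 Z11.28
G1 X-3.50 Y-6.06 E0.1397
G1 X3.50 Y-6.06 E0.2793
G1 X7.00 Y0.00 E0.4190
G1 X3.50 Y6.06 E0.5587
G1 X-3.50 Y6.06 E0.6983
G1 X-7.00 Y0.00 E0.8380

At z = 11.28 mm: the r=7 cylinder contributes a regular 6-gon of circumradius 7; the cylinder at (8.5, 14): section is a regular 6-gon, circumradius r=9.5; the cylinder at (6, 10) is absent (z outside [11.5, 19.5]); the cube at (11, 3) (footprint 14.5×25.5) is included at this height; After the difference (first − rest): starting from the r=7 cylinder, the r=9.5 cylinder at (8.5, 14) misses the remaining region (no effect); the 14.5×25.5 cube at (11, 3) misses the remaining region (no effect) — 1 connected region. The outline is a single polygon with 6 vertices. Extrusion per mm of travel: 0.4 × 0.12 / (π × 0.875²) = 0.019956. Accumulating E over each segment gives final E = 0.8380.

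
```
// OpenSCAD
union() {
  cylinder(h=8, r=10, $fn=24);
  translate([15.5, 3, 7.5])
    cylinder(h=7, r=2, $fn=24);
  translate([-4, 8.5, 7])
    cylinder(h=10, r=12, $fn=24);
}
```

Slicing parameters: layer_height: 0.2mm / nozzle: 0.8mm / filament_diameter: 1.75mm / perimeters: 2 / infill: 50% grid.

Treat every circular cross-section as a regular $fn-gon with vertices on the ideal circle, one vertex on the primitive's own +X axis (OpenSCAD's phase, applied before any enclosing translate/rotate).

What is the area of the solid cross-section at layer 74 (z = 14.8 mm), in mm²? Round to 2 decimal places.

447.24 mm²

At z = 14.8 mm: the cylinder does not reach this height (z outside [0, 8]); the cylinder at (15.5, 3) is absent (z outside [7.5, 14.5]); the cylinder at (-4, 8.5): section is a regular 24-gon, circumradius r=12 (area = (24/2)·12.000²·sin(360°/24) = 447.24 mm²); Combining (union): only the r=12 cylinder at (-4, 8.5) is present, so the union is just that shape — area = 447.24 mm². Overall, the cross-section is a single solid region. Net area = 447.24 mm².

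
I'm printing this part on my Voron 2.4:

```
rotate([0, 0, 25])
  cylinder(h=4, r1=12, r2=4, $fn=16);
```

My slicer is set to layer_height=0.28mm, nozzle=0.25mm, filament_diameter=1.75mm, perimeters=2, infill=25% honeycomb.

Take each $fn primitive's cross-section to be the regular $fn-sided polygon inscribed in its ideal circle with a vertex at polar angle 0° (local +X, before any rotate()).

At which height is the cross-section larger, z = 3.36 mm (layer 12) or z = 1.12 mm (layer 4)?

layer 4 (z = 1.12 mm)

Layer 12 (z = 3.36): the cone (r1=12→r2=4) has section circumradius 5.280 here — a regular 16-gon (area = (16/2)·5.280²·sin(360°/16) = 85.35 mm²); (rotated 25° about Z; rotation is an isometry so areas/perimeters/island counts are preserved). So its area = 85.35 mm². Layer 4 (z = 1.12): the cone contributes a regular 16-gon of circumradius 9.760 (interpolated between r1=12 and r2=4 at t=0.280) (area = (16/2)·9.760²·sin(360°/16) = 291.63 mm²); (rotated 25° about Z; rotation is an isometry so areas/perimeters/island counts are preserved). So its area = 291.63 mm². Layer 4 is larger (291.63 vs 85.35 mm²).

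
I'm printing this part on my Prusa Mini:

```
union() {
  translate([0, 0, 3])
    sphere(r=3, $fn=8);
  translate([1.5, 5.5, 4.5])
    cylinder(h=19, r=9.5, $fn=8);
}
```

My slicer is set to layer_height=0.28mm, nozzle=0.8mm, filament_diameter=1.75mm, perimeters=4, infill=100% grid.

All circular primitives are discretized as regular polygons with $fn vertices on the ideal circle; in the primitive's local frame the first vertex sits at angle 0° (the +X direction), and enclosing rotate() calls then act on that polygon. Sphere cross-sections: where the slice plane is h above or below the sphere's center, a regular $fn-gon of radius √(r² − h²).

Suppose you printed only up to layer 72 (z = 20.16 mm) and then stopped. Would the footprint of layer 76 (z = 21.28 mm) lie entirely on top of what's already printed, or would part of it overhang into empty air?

entirely on top

Compare the two slices. At z = 20.16: the sphere does not reach this height (|z−center|=17.160 > r=3); the r=9.5 cylinder at (1.5, 5.5) gives a regular 8-gon of circumradius 9.5 (constant along its height) (area = (8/2)·9.500²·sin(360°/8) = 255.27 mm²); Merging all regions: only the r=9.5 cylinder at (1.5, 5.5) is present, so the union is just that shape — area = 255.27 mm². At z = 21.28: the sphere is not intersected at this z (|z−center|=18.280 > r=3); the r=9.5 cylinder at (1.5, 5.5) contributes a regular 8-gon of circumradius 9.5 (area = (8/2)·9.500²·sin(360°/8) = 255.27 mm²); Merging all regions: only the r=9.5 cylinder at (1.5, 5.5) is present, so the union is just that shape — area = 255.27 mm². Checking containment: the cross-section at z = 21.28 is a subset of the cross-section at z = 20.16.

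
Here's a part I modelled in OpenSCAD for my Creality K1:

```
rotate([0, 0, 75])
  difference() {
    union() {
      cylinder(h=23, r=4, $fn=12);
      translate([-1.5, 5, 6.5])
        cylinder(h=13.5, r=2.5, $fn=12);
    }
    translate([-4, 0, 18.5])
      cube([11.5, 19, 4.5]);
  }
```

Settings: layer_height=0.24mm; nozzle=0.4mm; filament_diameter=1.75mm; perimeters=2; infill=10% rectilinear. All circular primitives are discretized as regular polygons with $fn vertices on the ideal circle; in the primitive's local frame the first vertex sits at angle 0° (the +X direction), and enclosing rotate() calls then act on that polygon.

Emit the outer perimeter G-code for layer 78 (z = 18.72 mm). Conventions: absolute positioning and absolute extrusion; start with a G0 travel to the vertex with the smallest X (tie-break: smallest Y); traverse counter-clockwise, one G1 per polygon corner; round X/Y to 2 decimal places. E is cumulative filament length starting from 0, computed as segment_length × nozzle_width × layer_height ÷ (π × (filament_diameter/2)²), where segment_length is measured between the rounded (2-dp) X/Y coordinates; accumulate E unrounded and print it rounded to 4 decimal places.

At z = 18.72 mm: the r=4 cylinder contributes a regular 12-gon of circumradius 4; the cylinder at (-1.5, 5): section is a regular 12-gon, circumradius r=2.5; Combining (union): the regions partially overlap (shared area 2.71 mm²), so overlapping operands fuse into one piece — 1 connected region; the cube at (-4, 0) (footprint 11.5×19) is included at this height; After the difference (first − rest): starting from the result so far, the 11.5×19 cube at (-4, 0) partially overlaps it — only the 40.04 mm² overlap (of its 218.50 mm²) is removed, clipping the outline — 1 connected region; (whole slice rotated 75° about Z — lengths, areas and connectivity unchanged). The outline is a single polygon with 7 vertices. Extrusion per mm of travel: 0.4 × 0.24 / (π × 0.875²) = 0.039912. Accumulating E over each segment gives final E = 0.8148.

G0 X-1.04 Y-3.86 Z18.72
G1 X1.04 Y-3.86 E0.0830
G1 X2.83 Y-2.83 E0.1654
G1 X3.86 Y-1.04 E0.2479
G1 X3.86 Y1.04 E0.3309
G1 X2.83 Y2.83 E0.4133
G1 X1.04 Y3.86 E0.4957
G1 X-1.04 Y-3.86 E0.8148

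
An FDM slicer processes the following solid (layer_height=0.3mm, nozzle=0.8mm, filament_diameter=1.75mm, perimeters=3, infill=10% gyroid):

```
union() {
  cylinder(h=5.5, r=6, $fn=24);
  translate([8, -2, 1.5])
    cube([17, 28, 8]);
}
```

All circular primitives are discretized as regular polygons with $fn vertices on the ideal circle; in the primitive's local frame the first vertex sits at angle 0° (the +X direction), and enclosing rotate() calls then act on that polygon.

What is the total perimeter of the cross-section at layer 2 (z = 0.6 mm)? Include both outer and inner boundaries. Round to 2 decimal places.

At z = 0.6 mm: the cylinder: section is a regular 24-gon, circumradius r=6 (perimeter = 2·24·6.000·sin(180°/24) = 37.59 mm); the cube at (8, -2) is absent (z outside [1.5, 9.5]); Combining (union): only the r=6 cylinder is present, so the union is just that shape — boundary = 37.59 mm. Overall, the cross-section is a single solid region. Total boundary length (outer) = 37.59 mm.

37.59 mm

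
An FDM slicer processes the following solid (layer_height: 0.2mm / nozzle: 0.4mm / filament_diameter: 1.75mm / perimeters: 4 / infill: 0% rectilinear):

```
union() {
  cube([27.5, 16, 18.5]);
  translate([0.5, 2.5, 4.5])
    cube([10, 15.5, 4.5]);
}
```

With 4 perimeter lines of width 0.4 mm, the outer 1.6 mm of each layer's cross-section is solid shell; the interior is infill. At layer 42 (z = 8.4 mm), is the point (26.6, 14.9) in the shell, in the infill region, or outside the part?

At z = 8.4 mm: the cube is present — its section is the full 27.5×16 rectangle; the cube at (0.5, 2.5) is present — its section is the full 10×15.5 rectangle; Taking the union: the regions partially overlap (shared area 135.00 mm²), so overlapping operands fuse into one piece — 1 connected region. Overall, the cross-section is a single solid region. The nearest boundary edge runs (27.50, 16.00)→(27.50, 0.00); distance from the point to it = 0.90 mm. The point is inside the cross-section, 0.90 mm from the nearest boundary — within the 1.6 mm shell band (4 × 0.4).

shell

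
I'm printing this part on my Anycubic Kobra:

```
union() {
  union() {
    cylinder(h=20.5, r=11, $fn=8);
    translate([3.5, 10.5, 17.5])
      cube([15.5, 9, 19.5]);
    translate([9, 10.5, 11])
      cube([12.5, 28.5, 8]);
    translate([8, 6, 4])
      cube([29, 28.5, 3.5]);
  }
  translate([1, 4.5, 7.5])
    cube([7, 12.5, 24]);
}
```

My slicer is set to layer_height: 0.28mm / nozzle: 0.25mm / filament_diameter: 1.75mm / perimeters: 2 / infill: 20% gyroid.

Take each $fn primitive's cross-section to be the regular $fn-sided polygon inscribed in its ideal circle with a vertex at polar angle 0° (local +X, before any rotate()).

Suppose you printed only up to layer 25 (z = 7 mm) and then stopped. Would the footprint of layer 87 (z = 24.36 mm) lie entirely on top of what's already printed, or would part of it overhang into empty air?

Compare the two slices. At z = 7: the cylinder: section is a regular 8-gon, circumradius r=11 (area = (8/2)·11.000²·sin(360°/8) = 342.24 mm²); the cube at (3.5, 10.5) is absent (z outside [17.5, 37]); the cube at (9, 10.5) does not reach this height (z outside [11, 19]); the 29×28.5 cube at (8, 6) contributes its full rectangle (area 826.50 mm²); Combining (union): the regions partially overlap — summed areas 1168.74 mm² minus the doubly-counted overlap 0.32 mm² gives 1168.42 mm² — area = 1168.42 mm²; the cube at (1, 4.5) is absent (z outside [7.5, 31.5]); Combining (union): only that combined region is present, so the union is just that shape — area = 1168.42 mm². At z = 24.36: the cylinder is not intersected at this z (z outside [0, 20.5]); the cube at (3.5, 10.5) (footprint 15.5×9) is included at this height (area 139.50 mm²); the cube at (9, 10.5) is not intersected at this z (z outside [11, 19]); the cube at (8, 6) does not reach this height (z outside [4, 7.5]); Merging all regions: only the 15.5×9 cube at (3.5, 10.5) is present, so the union is just that shape — area = 139.50 mm²; the 7×12.5 cube at (1, 4.5) contributes its full rectangle (area 87.50 mm²); Taking the union: the regions partially overlap — summed areas 227.00 mm² minus the doubly-counted overlap 29.25 mm² gives 197.75 mm² — area = 197.75 mm². Checking containment: at z = 24.36 the cross-section extends beyond the z = 7 cross-section by about 66.35 mm².

part overhangs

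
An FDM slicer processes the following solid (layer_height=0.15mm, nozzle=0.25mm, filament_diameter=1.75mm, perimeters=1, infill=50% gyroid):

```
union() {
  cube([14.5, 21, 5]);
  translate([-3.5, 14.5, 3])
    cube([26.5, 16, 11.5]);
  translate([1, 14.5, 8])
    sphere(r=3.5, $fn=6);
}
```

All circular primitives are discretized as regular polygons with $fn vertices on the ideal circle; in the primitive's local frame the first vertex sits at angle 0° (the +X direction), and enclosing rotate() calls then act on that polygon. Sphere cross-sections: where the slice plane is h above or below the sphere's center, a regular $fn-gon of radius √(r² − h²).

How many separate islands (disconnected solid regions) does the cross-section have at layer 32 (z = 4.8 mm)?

At z = 4.8 mm: the cube (footprint 14.5×21) is included at this height; the cube at (-3.5, 14.5) (footprint 26.5×16) is included at this height; the r=3.5 sphere at (1, 14.5) contributes a regular 6-gon of circumradius √(3.5²−3.2²) = 1.418; Combining (union): the regions partially overlap (shared area 99.32 mm²), so overlapping operands fuse into one piece — 1 connected region. Overall, the cross-section is a single solid region. Island count = 1.

1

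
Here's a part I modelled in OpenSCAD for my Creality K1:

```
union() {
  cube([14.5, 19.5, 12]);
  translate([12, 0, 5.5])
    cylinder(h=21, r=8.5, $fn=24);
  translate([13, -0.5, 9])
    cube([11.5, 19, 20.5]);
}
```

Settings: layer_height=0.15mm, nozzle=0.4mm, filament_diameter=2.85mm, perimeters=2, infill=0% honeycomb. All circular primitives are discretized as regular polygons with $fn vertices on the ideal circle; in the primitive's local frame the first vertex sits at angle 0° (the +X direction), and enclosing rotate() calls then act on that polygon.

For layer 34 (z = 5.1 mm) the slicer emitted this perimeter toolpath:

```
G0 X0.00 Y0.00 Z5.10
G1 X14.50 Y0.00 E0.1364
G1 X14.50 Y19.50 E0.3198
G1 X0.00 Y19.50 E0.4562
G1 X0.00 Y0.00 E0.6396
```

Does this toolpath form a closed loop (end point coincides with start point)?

Start point (G0): (0.00, 0.00). End point (last G1): the path returns to the start — closed.

yes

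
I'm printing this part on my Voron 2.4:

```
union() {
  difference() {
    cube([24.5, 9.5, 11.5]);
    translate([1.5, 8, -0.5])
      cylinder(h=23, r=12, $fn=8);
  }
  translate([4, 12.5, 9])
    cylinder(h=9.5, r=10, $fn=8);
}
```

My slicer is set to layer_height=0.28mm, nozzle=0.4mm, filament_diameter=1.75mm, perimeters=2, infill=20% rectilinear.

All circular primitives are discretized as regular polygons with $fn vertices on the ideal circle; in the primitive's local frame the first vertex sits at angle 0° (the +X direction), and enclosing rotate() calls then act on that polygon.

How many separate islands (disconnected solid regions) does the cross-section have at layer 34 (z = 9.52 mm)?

At z = 9.52 mm: the 24.5×9.5 cube contributes its full rectangle; the r=12 cylinder at (1.5, 8) contributes a regular 8-gon of circumradius 12; After the difference (first − rest): starting from the 24.5×9.5 cube, the r=12 cylinder at (1.5, 8) partially overlaps it — only the 114.53 mm² overlap (of its 407.29 mm²) is removed, clipping the outline — 1 connected region; the cylinder at (4, 12.5): section is a regular 8-gon, circumradius r=10; Merging all regions: the 2 present regions are separate (no shared area or edge), so areas and boundary lengths simply add and each stays a separate island — 2 connected regions. Overall, the cross-section has 2 separate islands. Island count = 2.

2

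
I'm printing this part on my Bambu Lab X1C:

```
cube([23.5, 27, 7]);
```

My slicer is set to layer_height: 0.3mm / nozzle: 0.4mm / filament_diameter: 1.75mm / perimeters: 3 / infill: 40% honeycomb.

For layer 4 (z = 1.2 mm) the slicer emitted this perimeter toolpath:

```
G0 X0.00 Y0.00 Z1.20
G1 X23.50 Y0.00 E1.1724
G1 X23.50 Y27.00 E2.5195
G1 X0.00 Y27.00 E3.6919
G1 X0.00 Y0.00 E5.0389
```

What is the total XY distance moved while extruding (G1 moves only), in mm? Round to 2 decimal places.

Sum the Euclidean lengths of each G1 segment: total = 101.00 mm.

101.00 mm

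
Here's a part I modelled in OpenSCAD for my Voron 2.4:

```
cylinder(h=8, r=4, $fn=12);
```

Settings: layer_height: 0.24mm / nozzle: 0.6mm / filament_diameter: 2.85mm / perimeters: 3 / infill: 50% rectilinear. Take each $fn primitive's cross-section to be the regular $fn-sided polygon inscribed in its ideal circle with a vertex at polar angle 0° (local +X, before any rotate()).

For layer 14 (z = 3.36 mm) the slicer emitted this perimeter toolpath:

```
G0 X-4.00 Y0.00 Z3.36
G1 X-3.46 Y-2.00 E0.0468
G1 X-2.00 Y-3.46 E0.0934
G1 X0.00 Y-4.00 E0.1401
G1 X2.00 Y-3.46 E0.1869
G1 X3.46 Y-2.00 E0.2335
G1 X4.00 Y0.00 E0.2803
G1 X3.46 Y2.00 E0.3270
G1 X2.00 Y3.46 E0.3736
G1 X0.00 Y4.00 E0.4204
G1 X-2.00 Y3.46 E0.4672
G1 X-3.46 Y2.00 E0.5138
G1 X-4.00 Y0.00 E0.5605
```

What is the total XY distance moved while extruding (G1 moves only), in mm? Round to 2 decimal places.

Sum the Euclidean lengths of each G1 segment: total = 24.83 mm.

24.83 mm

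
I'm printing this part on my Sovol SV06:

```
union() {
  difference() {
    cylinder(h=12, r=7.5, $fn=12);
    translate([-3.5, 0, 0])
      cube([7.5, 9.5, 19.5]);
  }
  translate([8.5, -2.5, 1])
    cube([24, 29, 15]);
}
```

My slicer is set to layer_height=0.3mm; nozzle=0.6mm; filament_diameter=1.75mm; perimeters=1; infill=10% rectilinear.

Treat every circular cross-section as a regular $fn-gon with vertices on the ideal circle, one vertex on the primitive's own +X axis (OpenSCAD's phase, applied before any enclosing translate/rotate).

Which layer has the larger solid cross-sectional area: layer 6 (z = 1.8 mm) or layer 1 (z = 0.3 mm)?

Layer 6 (z = 1.8): the r=7.5 cylinder gives a regular 12-gon of circumradius 7.5 (constant along its height) (area = (12/2)·7.500²·sin(360°/12) = 168.75 mm²); the 7.5×9.5 cube at (-3.5, 0) contributes its full rectangle (area 71.25 mm²); Taking the first minus the rest: starting from the r=7.5 cylinder (168.75 mm²), the 7.5×9.5 cube at (-3.5, 0) partially overlaps it — only the 52.44 mm² overlap (of its 71.25 mm²) is removed, clipping the outline — area = 116.31 mm²; the 24×29 cube at (8.5, -2.5) contributes its full rectangle (area 696.00 mm²); Combining (union): the 2 present regions are separate (no shared area or edge), so areas and boundary lengths simply add and each stays a separate island — area = 812.31 mm². So its area = 812.31 mm². Layer 1 (z = 0.3): the r=7.5 cylinder gives a regular 12-gon of circumradius 7.5 (constant along its height) (area = (12/2)·7.500²·sin(360°/12) = 168.75 mm²); the cube at (-3.5, 0) is present — its section is the full 7.5×9.5 rectangle (area 71.25 mm²); Subtracting the remaining from the first: starting from the r=7.5 cylinder (168.75 mm²), the 7.5×9.5 cube at (-3.5, 0) partially overlaps it — only the 52.44 mm² overlap (of its 71.25 mm²) is removed, clipping the outline — area = 116.31 mm²; the cube at (8.5, -2.5) does not reach this height (z outside [1, 16]); Merging all regions: only that combined region is present, so the union is just that shape — area = 116.31 mm². So its area = 116.31 mm². Layer 6 is larger (812.31 vs 116.31 mm²).

layer 6 (z = 1.8 mm)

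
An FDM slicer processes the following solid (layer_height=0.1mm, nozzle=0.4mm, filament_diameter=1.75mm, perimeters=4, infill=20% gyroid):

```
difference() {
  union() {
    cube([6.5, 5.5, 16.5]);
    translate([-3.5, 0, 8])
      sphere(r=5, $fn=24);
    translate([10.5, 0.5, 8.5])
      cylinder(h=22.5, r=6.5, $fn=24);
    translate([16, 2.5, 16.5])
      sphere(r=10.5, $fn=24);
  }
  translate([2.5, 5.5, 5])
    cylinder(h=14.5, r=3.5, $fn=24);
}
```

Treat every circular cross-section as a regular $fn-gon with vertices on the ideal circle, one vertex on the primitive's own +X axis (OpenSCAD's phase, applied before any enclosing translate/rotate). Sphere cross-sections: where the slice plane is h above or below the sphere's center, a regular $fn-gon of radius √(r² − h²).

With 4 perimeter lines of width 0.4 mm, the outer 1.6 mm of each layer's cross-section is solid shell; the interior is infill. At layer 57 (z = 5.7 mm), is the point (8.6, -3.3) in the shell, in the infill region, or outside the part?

At z = 5.7 mm: the cube is present — its section is the full 6.5×5.5 rectangle; the r=5 sphere at (-3.5, 0) contributes a regular 24-gon of circumradius √(5²−2.3²) = 4.440; the cylinder at (10.5, 0.5) is absent (z outside [8.5, 31]); the sphere at (16, 2.5) is not intersected at this z (|z−center|=10.800 > r=10.5); Merging all regions: the regions partially overlap (shared area 1.68 mm²), so overlapping operands fuse into one piece — 1 connected region; the r=3.5 cylinder at (2.5, 5.5) gives a regular 24-gon of circumradius 3.5 (constant along its height); After the difference (first − rest): starting from the result so far, the r=3.5 cylinder at (2.5, 5.5) partially overlaps it — only the 17.39 mm² overlap (of its 38.05 mm²) is removed, clipping the outline — 1 connected region. Overall, the cross-section is a single solid region. The nearest boundary edge runs (6.50, 5.50)→(6.50, 0.00); distance from the point to it = 3.91 mm. The point is not inside any of the regions above, so it lies outside the cross-section (3.91 mm from the nearest boundary).

outside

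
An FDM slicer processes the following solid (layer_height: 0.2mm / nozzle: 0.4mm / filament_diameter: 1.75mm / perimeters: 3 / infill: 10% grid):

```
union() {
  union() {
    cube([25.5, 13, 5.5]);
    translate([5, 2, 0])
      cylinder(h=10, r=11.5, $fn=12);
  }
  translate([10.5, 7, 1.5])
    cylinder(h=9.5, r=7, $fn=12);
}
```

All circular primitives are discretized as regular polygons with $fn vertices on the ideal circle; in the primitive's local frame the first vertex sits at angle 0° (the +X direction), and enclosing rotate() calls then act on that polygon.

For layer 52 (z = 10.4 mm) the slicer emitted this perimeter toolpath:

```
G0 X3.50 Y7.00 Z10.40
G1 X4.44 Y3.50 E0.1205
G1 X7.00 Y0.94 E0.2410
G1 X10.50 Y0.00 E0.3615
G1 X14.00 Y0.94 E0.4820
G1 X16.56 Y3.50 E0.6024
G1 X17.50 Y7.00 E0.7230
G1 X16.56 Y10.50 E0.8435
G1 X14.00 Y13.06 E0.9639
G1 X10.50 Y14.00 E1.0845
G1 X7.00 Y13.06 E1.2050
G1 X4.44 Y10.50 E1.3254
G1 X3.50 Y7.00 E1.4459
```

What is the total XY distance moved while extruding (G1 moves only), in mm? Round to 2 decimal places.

43.47 mm

Sum the Euclidean lengths of each G1 segment: total = 43.47 mm.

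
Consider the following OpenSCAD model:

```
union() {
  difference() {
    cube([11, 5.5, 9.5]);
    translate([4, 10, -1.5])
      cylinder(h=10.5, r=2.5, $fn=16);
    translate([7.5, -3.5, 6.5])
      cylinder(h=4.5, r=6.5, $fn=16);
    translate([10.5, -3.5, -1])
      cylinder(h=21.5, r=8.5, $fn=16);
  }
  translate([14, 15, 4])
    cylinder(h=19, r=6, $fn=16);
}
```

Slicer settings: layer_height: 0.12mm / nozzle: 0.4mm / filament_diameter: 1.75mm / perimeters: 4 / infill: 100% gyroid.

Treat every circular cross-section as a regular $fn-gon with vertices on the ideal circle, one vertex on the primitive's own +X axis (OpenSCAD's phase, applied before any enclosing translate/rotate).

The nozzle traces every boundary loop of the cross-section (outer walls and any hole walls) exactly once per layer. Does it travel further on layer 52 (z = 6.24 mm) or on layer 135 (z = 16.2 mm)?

Layer 52 (z = 6.24): the cube is present — its section is the full 11×5.5 rectangle (perimeter 33.00 mm); the r=2.5 cylinder at (4, 10) contributes a regular 16-gon of circumradius 2.5 (perimeter = 2·16·2.500·sin(180°/16) = 15.61 mm); the cylinder at (7.5, -3.5) is not intersected at this z (z outside [6.5, 11]); the r=8.5 cylinder at (10.5, -3.5) gives a regular 16-gon of circumradius 8.5 (constant along its height) (perimeter = 2·16·8.500·sin(180°/16) = 53.06 mm); Taking the first minus the rest: starting from the 11×5.5 cube, the r=2.5 cylinder at (4, 10) misses the remaining region (no effect); the r=8.5 cylinder at (10.5, -3.5) partially overlaps it — only the 29.26 mm² overlap (of its 221.19 mm²) is removed, clipping the outline — boundary = 30.07 mm; the r=6 cylinder at (14, 15) gives a regular 16-gon of circumradius 6 (constant along its height) (perimeter = 2·16·6.000·sin(180°/16) = 37.46 mm); Combining (union): the 2 present regions are separate (no shared area or edge), so areas and boundary lengths simply add and each stays a separate island — boundary = 67.53 mm. So its perimeter = 67.53 mm. Layer 135 (z = 16.2): the cube does not reach this height (z outside [0, 9.5]); the cylinder at (4, 10) does not reach this height (z outside [-1.5, 9]); the cylinder at (7.5, -3.5) is absent (z outside [6.5, 11]); the r=8.5 cylinder at (10.5, -3.5) contributes a regular 16-gon of circumradius 8.5 (perimeter = 2·16·8.500·sin(180°/16) = 53.06 mm); Taking the first minus the rest: the first operand is absent here, so nothing remains; the cylinder at (14, 15): section is a regular 16-gon, circumradius r=6 (perimeter = 2·16·6.000·sin(180°/16) = 37.46 mm); Taking the union: only the r=6 cylinder at (14, 15) is present, so the union is just that shape — boundary = 37.46 mm. So its perimeter = 37.46 mm. Layer 52 is larger (67.53 vs 37.46 mm).

layer 52 (z = 6.24 mm)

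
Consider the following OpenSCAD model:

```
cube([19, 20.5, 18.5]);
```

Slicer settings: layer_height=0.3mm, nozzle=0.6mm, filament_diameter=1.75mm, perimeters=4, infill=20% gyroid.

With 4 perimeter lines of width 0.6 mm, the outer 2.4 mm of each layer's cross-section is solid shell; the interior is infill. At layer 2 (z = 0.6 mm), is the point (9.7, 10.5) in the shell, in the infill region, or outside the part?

infill

At z = 0.6 mm: the cube (footprint 19×20.5) is included at this height. Overall, the cross-section is a single solid region. The nearest boundary edge runs (19.00, 0.00)→(19.00, 20.50); distance from the point to it = 9.30 mm. The point is inside the cross-section and 9.30 mm from the nearest boundary — more than the 2.4 mm shell width (4 × 0.6), so it's in the infill interior.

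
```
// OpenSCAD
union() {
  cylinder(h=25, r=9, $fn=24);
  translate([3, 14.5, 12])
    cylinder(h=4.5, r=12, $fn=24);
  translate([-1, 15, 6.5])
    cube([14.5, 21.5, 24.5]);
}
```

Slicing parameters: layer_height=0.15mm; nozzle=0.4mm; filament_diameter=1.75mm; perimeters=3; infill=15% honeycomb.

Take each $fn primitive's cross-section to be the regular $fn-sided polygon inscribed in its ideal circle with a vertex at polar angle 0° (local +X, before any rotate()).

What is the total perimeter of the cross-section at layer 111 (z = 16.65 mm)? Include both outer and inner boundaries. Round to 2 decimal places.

128.39 mm

At z = 16.65 mm: the r=9 cylinder gives a regular 24-gon of circumradius 9 (constant along its height) (perimeter = 2·24·9.000·sin(180°/24) = 56.39 mm); the cylinder at (3, 14.5) is absent (z outside [12, 16.5]); the cube at (-1, 15) (footprint 14.5×21.5) is included at this height (perimeter 72.00 mm); Combining (union): the 2 present regions are separate (no shared area or edge), so areas and boundary lengths simply add and each stays a separate island — boundary = 128.39 mm. Overall, the cross-section has 2 separate islands. Total boundary length (outer) = 128.39 mm.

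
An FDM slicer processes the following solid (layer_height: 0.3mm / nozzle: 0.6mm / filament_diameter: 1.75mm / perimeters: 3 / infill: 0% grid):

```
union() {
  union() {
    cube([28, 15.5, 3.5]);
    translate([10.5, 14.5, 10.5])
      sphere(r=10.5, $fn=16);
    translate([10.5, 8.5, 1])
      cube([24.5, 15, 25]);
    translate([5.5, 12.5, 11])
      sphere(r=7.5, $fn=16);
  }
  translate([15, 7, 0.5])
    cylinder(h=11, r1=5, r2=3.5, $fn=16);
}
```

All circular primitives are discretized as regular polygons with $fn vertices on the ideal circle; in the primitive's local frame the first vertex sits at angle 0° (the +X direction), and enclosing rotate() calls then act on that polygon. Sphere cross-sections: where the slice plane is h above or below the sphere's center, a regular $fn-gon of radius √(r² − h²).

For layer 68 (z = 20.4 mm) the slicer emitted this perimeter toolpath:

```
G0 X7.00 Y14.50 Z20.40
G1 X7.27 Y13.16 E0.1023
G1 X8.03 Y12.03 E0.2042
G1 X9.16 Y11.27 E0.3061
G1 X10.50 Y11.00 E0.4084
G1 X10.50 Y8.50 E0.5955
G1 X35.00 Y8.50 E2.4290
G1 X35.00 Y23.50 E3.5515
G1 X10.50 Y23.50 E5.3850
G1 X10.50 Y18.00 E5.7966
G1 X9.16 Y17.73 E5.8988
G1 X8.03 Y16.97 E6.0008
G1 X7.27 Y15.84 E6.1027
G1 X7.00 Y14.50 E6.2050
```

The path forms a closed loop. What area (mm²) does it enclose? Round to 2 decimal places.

386.22 mm²

Apply the shoelace formula to the sequence of (X, Y) vertices; enclosed area = 386.22 mm².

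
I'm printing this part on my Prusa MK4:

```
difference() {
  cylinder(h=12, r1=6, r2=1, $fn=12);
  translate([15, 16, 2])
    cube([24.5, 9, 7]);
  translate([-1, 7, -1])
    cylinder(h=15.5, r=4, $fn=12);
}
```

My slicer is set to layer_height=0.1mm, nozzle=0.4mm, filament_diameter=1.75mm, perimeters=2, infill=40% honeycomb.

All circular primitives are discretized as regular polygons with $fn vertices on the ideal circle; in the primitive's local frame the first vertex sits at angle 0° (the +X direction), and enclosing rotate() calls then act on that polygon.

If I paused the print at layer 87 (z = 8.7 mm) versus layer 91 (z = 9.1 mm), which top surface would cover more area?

layer 87 (z = 8.7 mm)

Layer 87 (z = 8.7): the cone contributes a regular 12-gon of circumradius 2.375 (interpolated between r1=6 and r2=1 at t=0.725) (area = (12/2)·2.375²·sin(360°/12) = 16.92 mm²); the 24.5×9 cube at (15, 16) contributes its full rectangle (area 220.50 mm²); the r=4 cylinder at (-1, 7) contributes a regular 12-gon of circumradius 4 (area = (12/2)·4.000²·sin(360°/12) = 48.00 mm²); Subtracting the remaining from the first: starting from the cone (16.92 mm²), the 24.5×9 cube at (15, 16) misses the remaining region (no effect); the r=4 cylinder at (-1, 7) misses the remaining region (no effect) — area = 16.92 mm². So its area = 16.92 mm². Layer 91 (z = 9.1): the cone: at t=0.758 of its height the radius interpolates to r₁+(r₂−r₁)t = 2.208, giving a regular 12-gon of that circumradius (area = (12/2)·2.208²·sin(360°/12) = 14.63 mm²); the cube at (15, 16) is not intersected at this z (z outside [2, 9]); the r=4 cylinder at (-1, 7) contributes a regular 12-gon of circumradius 4 (area = (12/2)·4.000²·sin(360°/12) = 48.00 mm²); After the difference (first − rest): starting from the cone (14.63 mm²), the r=4 cylinder at (-1, 7) misses the remaining region (no effect) — area = 14.63 mm². So its area = 14.63 mm². Layer 87 is larger (16.92 vs 14.63 mm²).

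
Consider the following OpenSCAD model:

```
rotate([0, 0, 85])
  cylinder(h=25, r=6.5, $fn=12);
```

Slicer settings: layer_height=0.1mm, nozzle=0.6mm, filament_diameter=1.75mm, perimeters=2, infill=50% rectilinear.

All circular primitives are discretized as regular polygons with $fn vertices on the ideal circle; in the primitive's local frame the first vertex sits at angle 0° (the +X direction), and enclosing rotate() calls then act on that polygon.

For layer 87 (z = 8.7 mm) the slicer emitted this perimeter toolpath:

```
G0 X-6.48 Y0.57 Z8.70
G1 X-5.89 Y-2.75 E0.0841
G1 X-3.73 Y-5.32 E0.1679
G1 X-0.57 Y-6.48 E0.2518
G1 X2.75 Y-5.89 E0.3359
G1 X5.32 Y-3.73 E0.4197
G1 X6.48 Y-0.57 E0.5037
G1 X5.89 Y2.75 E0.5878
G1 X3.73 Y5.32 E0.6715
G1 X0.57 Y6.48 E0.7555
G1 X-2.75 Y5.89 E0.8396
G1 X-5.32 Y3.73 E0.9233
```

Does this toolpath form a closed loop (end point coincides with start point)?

Start point (G0): (-6.48, 0.57). End point (last G1): the path does not return to the start — open.

no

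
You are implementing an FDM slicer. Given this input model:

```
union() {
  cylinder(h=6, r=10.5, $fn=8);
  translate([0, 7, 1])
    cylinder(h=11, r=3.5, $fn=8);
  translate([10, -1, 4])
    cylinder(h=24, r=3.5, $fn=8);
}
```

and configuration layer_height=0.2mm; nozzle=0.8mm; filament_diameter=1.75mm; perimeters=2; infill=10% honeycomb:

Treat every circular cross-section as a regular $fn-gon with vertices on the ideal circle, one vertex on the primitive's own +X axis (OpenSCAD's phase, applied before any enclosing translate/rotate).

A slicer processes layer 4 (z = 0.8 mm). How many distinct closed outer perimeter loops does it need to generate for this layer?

1

At z = 0.8 mm: the cylinder: section is a regular 8-gon, circumradius r=10.5; the cylinder at (0, 7) is absent (z outside [1, 12]); the cylinder at (10, -1) does not reach this height (z outside [4, 28]); Combining (union): only the r=10.5 cylinder is present, so the union is just that shape — 1 connected region. The result has 1 disconnected region.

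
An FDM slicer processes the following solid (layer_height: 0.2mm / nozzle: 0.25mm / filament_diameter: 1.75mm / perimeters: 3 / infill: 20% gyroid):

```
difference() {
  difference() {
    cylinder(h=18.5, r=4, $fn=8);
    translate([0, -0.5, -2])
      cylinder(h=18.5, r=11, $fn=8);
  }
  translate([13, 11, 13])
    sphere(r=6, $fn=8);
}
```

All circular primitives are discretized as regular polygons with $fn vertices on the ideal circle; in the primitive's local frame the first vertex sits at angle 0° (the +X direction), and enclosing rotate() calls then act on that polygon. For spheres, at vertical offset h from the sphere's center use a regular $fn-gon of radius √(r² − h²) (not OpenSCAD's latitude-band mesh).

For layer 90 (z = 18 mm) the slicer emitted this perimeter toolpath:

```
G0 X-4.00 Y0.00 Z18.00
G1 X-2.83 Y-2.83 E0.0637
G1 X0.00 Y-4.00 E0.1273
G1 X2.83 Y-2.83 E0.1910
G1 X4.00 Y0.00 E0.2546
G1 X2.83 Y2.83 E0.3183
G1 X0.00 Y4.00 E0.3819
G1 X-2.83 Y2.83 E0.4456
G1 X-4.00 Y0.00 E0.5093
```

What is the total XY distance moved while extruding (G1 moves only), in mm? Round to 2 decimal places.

Sum the Euclidean lengths of each G1 segment: total = 24.50 mm.

24.50 mm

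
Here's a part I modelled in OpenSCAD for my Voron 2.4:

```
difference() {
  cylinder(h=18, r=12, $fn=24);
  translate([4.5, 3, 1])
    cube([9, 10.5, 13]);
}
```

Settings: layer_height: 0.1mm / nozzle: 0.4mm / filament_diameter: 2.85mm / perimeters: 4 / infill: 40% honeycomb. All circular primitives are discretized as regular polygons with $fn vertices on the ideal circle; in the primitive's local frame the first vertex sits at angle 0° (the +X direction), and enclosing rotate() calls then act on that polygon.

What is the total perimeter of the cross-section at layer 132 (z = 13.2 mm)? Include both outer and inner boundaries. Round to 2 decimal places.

At z = 13.2 mm: the cylinder: section is a regular 24-gon, circumradius r=12 (perimeter = 2·24·12.000·sin(180°/24) = 75.18 mm); the cube at (4.5, 3) (footprint 9×10.5) is included at this height (perimeter 39.00 mm); Taking the first minus the rest: starting from the r=12 cylinder, the 9×10.5 cube at (4.5, 3) partially overlaps it — only the 37.51 mm² overlap (of its 94.50 mm²) is removed, clipping the outline — boundary = 79.17 mm. Overall, the cross-section is a single solid region. Total boundary length (outer) = 79.17 mm.

79.17 mm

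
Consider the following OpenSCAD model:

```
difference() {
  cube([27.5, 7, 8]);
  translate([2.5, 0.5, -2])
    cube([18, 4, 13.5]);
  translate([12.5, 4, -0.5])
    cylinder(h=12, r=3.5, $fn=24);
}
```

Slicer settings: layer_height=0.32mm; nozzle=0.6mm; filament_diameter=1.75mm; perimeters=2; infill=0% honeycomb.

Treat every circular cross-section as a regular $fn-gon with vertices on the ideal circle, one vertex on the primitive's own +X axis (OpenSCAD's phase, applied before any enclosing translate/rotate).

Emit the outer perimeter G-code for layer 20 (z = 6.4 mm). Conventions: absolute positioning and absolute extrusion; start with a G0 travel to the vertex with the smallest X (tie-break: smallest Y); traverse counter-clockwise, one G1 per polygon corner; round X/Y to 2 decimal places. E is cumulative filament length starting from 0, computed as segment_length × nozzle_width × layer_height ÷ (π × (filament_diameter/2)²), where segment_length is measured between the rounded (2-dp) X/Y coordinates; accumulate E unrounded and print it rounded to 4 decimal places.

G0 X0.00 Y0.00 Z6.40
G1 X27.50 Y0.00 E2.1952
G1 X27.50 Y7.00 E2.7539
G1 X14.29 Y7.00 E3.8084
G1 X14.97 Y6.47 E3.8772
G1 X15.53 Y5.75 E3.9500
G1 X15.88 Y4.91 E4.0227
G1 X15.93 Y4.50 E4.0557
G1 X20.50 Y4.50 E4.4205
G1 X20.50 Y0.50 E4.7398
G1 X2.50 Y0.50 E6.1766
G1 X2.50 Y4.50 E6.4959
G1 X9.07 Y4.50 E7.0203
G1 X9.12 Y4.91 E7.0533
G1 X9.47 Y5.75 E7.1259
G1 X10.03 Y6.47 E7.1988
G1 X10.71 Y7.00 E7.2676
G1 X0.00 Y7.00 E8.1225
G1 X0.00 Y0.00 E8.6813

At z = 6.4 mm: the 27.5×7 cube contributes its full rectangle; the cube at (2.5, 0.5) (footprint 18×4) is included at this height; the r=3.5 cylinder at (12.5, 4) contributes a regular 24-gon of circumradius 3.5; After the difference (first − rest): starting from the 27.5×7 cube, the 18×4 cube at (2.5, 0.5) lies wholly inside it (removes its full 72.00 mm² and its 44.00 mm outline becomes a hole wall); the r=3.5 cylinder at (12.5, 4) partially overlaps it — only the 14.41 mm² overlap (of its 38.05 mm²) is removed, clipping the outline — 1 connected region. The outline is a single polygon with 18 vertices. Extrusion per mm of travel: 0.6 × 0.32 / (π × 0.875²) = 0.079824. Accumulating E over each segment gives final E = 8.6813.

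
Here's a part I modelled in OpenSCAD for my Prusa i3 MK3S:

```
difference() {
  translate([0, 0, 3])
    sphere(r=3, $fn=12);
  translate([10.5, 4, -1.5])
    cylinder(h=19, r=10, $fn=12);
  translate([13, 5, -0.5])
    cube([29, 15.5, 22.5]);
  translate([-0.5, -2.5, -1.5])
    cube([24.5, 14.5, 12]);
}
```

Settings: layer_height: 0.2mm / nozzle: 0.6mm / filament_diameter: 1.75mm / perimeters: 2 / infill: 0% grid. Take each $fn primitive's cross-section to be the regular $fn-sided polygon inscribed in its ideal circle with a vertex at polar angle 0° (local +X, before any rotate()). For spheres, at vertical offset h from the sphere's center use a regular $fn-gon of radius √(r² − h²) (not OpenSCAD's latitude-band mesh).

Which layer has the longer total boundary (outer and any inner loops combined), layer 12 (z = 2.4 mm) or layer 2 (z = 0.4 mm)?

Layer 12 (z = 2.4): the r=3 sphere contributes a regular 12-gon of circumradius √(3²−0.6²) = 2.939 (perimeter = 2·12·2.939·sin(180°/12) = 18.26 mm); the r=10 cylinder at (10.5, 4) gives a regular 12-gon of circumradius 10 (constant along its height) (perimeter = 2·12·10.000·sin(180°/12) = 62.12 mm); the cube at (13, 5) (footprint 29×15.5) is included at this height (perimeter 89.00 mm); the cube at (-0.5, -2.5) (footprint 24.5×14.5) is included at this height (perimeter 78.00 mm); Subtracting the remaining from the first: starting from the r=3 sphere, the r=10 cylinder at (10.5, 4) partially overlaps it — only the 4.47 mm² overlap (of its 300.00 mm²) is removed, clipping the outline; the 29×15.5 cube at (13, 5) misses the remaining region (no effect); the 24.5×14.5 cube at (-0.5, -2.5) partially overlaps it — only the 10.82 mm² overlap (of its 355.25 mm²) is removed, clipping the outline — boundary = 17.52 mm. So its perimeter = 17.52 mm. Layer 2 (z = 0.4): the r=3 sphere contributes a regular 12-gon of circumradius √(3²−2.6²) = 1.497 (perimeter = 2·12·1.497·sin(180°/12) = 9.30 mm); the r=10 cylinder at (10.5, 4) contributes a regular 12-gon of circumradius 10 (perimeter = 2·12·10.000·sin(180°/12) = 62.12 mm); the cube at (13, 5) (footprint 29×15.5) is included at this height (perimeter 89.00 mm); the cube at (-0.5, -2.5) (footprint 24.5×14.5) is included at this height (perimeter 78.00 mm); After the difference (first − rest): starting from the r=3 sphere, the r=10 cylinder at (10.5, 4) misses the remaining region (no effect); the 29×15.5 cube at (13, 5) misses the remaining region (no effect); the 24.5×14.5 cube at (-0.5, -2.5) partially overlaps it — only the 4.79 mm² overlap (of its 355.25 mm²) is removed, clipping the outline — boundary = 6.34 mm. So its perimeter = 6.34 mm. Layer 12 is larger (17.52 vs 6.34 mm).

layer 12 (z = 2.4 mm)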